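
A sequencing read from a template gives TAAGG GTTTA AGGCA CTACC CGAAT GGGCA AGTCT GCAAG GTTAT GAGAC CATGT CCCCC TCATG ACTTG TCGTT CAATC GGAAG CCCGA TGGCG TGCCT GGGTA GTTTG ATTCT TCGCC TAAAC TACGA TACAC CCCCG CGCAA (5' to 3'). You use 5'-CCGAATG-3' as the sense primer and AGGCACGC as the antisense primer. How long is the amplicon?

The forward primer matches the template at positions 20–26.
Taking the reverse complement of AGGCACGC gives GCGTGCCT, found at positions 93–100 on the template; the primer anneals here to the top strand with its 3' end pointing upstream.
Amplicon spans positions 20–100: 81 bp.

81 bp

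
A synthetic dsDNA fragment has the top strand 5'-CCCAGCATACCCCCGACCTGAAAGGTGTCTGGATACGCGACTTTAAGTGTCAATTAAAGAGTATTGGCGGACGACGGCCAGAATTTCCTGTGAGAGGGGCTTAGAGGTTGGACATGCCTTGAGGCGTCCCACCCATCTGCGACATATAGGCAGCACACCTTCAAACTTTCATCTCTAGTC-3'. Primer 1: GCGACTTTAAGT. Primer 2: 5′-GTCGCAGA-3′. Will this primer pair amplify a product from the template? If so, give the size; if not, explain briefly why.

Primer 1 (GCGACTTTAAGT) matches the top strand at positions 37–48; it acts as a forward primer.
Primer 2's reverse complement is TCTGCGAC, matching the top strand at positions 136–143; it acts as a reverse primer.
The 3' ends face each other across positions 37–143, giving a 107 bp product.

Yes — a 107 bp product.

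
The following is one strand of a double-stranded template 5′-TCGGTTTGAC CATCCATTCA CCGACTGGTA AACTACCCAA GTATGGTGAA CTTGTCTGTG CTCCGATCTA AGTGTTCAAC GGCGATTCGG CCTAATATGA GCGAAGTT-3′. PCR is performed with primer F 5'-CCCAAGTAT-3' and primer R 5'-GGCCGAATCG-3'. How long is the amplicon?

57 bp

Forward primer CCCAAGTAT is found on the top strand at positions 36–44.
Taking the reverse complement of GGCCGAATCG gives CGATTCGGCC, found at positions 83–92 on the template; the primer anneals here to the top strand with its 3' end pointing upstream.
Amplicon spans positions 36–92: 57 bp.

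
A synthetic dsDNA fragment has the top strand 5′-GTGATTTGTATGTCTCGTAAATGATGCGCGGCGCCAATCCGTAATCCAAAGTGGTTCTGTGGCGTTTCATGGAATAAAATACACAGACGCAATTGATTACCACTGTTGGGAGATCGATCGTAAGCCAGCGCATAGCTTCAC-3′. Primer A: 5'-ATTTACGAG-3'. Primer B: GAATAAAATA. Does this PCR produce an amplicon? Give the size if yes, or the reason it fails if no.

Primer A (ATTTACGAG) has reverse complement CTCGTAAAT, which matches the top strand at positions 14–22; primer A anneals to the top strand there with its 3' end pointing upstream toward position 14.
Primer B (GAATAAAATA) matches the top strand directly at positions 72–81; it anneals to the bottom strand with its 3' end pointing downstream toward position 81.
The 3' ends diverge (primer A extends toward position 1, primer B toward position 141), so the primers never converge on a shared product.

No product — the primers' 3' ends point away from each other.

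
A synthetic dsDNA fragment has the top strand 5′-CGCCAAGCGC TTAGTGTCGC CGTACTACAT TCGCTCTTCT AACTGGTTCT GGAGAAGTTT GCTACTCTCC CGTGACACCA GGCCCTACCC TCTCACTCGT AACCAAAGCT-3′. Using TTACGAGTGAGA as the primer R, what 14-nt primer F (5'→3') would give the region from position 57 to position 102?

5'-GTTTGCTACTCTCC-3'

The reverse primer's reverse complement TCTCACTCGTAA matches the template at positions 91–102; the product starts at position 57.
The forward primer is identical to the top strand over positions 57–70: GTTTGCTACTCTCC.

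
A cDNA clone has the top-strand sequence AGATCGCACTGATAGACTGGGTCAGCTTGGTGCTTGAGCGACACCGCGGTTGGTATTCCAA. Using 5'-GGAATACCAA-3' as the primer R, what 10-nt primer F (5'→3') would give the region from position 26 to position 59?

The reverse primer's reverse complement TTGGTATTCC matches the template at positions 50–59; the product starts at position 26.
The forward primer is identical to the top strand over positions 26–35: CTTGGTGCTT.

5'-CTTGGTGCTT-3'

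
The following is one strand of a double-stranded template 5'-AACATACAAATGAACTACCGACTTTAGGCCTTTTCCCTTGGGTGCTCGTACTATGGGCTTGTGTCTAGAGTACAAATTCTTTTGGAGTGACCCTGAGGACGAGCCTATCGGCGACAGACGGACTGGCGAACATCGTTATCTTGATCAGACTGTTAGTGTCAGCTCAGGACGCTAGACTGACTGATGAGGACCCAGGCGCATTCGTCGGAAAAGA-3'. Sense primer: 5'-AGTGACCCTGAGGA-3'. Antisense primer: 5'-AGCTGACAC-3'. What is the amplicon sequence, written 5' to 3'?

5'-AGTGACCCTGAGGACGAGCCTATCGGCGACAGACGGACTGGCGAACATCGTTATCTTGATCAGACTGTTAGTGTCAGCT-3'

The forward primer matches the template at positions 86–99.
Reverse complement of the reverse primer: GTGTCAGCT. This occurs on the top strand at positions 156–164.
The product is the template from position 86 through 164 (79 bp).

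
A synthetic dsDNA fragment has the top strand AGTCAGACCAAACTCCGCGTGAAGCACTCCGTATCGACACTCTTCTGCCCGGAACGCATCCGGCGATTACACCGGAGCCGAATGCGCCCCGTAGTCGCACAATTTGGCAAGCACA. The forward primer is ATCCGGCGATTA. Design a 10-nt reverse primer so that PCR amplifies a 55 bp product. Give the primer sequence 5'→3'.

5'-GCTTGCCAAA-3'

The forward primer binds at positions 58–69, so a 55 bp product ends at position 58 + 55 − 1 = 112.
The reverse primer anneals to the top strand over positions 103–112, i.e. to TTTGGCAAGC.
Its sequence written 5'→3' is the reverse complement: GCTTGCCAAA.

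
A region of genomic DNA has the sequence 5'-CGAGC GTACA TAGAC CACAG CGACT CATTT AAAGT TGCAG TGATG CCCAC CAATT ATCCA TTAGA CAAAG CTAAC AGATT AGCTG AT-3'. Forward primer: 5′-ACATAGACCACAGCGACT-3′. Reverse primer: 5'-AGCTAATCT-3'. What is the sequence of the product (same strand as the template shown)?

Scanning the template, ACATAGACCACAGCGACT occurs at positions 8–25; this primer anneals to the bottom strand there with its 3' end pointing downstream.
Reverse complement of the reverse primer: AGATTAGCT. This occurs on the top strand at positions 76–84.
The product is the template from position 8 through 84 (77 bp).

5'-ACATAGACCACAGCGACTCATTTAAAGTTGCAGTGATGCCCACCAATTATCCATTAGACAAAGCTAACAGATTAGCT-3'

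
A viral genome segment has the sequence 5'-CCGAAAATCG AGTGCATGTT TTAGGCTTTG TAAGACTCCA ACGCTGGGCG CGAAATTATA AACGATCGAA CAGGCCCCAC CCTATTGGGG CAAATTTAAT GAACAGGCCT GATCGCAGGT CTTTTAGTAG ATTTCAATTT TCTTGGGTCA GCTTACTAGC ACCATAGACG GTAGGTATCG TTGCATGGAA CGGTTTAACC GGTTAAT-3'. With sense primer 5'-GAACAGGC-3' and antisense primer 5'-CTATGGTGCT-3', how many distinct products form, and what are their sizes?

The forward primer GAACAGGC matches the top strand at positions 68–75, 101–108.
The reverse primer's reverse complement is AGCACCATAG, matching at positions 158–167.
Each forward site pairs with the reverse site to give a product ending at position 167: sizes 100, 67 bp.

Two products: 100 bp, 67 bp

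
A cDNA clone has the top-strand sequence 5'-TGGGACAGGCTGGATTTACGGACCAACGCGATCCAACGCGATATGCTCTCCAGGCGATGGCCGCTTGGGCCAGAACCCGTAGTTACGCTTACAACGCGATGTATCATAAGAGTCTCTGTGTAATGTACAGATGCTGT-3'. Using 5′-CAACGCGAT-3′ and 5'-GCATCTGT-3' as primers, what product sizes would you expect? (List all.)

111 bp, 101 bp, 43 bp

The forward primer CAACGCGAT matches the top strand at positions 24–32, 34–42, 92–100.
The reverse primer's reverse complement is ACAGATGC, matching at positions 127–134.
Each forward site pairs with the reverse site to give a product ending at position 134: sizes 111, 101, 43 bp.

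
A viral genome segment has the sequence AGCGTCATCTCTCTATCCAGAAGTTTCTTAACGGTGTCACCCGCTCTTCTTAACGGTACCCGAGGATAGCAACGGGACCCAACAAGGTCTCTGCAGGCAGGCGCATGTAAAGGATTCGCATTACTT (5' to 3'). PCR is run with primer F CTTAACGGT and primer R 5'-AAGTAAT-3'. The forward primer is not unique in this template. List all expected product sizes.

The forward primer CTTAACGGT matches the top strand at positions 27–35, 49–57.
The reverse primer's reverse complement is ATTACTT, matching at positions 120–126.
Each forward site pairs with the reverse site to give a product ending at position 126: sizes 100, 78 bp.

100 bp, 78 bp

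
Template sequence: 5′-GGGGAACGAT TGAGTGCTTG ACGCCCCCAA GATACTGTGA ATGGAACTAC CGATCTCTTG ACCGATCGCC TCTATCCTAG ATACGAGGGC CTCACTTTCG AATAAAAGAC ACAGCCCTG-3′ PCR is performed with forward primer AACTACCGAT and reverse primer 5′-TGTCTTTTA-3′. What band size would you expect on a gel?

67 bp

Forward primer AACTACCGAT is found on the top strand at positions 45–54.
Reverse complement of the reverse primer: TAAAAGACA. This occurs on the top strand at positions 103–111.
The product runs from position 45 to position 111, so its length is 111 − 45 + 1 = 67 bp.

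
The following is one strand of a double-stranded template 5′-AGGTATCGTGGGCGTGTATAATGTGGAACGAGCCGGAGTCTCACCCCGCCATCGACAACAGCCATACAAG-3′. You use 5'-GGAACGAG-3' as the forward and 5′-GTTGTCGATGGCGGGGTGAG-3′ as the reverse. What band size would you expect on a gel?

35 bp

Scanning the template, GGAACGAG occurs at positions 25–32; this primer anneals to the bottom strand there with its 3' end pointing downstream.
Reverse complement of the reverse primer: CTCACCCCGCCATCGACAAC. This occurs on the top strand at positions 40–59.
The product runs from position 25 to position 59, so its length is 59 − 25 + 1 = 35 bp.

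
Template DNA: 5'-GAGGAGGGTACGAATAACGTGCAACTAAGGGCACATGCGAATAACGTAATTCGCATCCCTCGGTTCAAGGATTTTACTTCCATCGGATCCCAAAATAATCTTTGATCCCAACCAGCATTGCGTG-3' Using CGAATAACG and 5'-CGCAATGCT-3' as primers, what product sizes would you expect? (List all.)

The forward primer CGAATAACG matches the top strand at positions 11–19, 38–46.
The reverse primer's reverse complement is AGCATTGCG, matching at positions 114–122.
Each forward site pairs with the reverse site to give a product ending at position 122: sizes 112, 85 bp.

112 bp, 85 bp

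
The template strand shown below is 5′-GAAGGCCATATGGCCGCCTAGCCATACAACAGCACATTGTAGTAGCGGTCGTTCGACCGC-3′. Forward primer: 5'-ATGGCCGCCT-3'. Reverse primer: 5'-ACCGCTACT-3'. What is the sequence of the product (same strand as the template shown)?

5'-ATGGCCGCCTAGCCATACAACAGCACATTGTAGTAGCGGT-3'

The forward primer matches the template at positions 10–19.
The reverse primer's reverse complement is AGTAGCGGT, which matches the template at positions 41–49.
The product is the template from position 10 through 49 (40 bp).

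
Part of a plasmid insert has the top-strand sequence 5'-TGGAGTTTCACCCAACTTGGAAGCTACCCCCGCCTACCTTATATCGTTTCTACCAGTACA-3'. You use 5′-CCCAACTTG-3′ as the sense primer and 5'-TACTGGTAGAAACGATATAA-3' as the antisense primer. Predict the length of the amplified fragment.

Scanning the template, CCCAACTTG occurs at positions 11–19; this primer anneals to the bottom strand there with its 3' end pointing downstream.
Taking the reverse complement of TACTGGTAGAAACGATATAA gives TTATATCGTTTCTACCAGTA, found at positions 39–58 on the template; the primer anneals here to the top strand with its 3' end pointing upstream.
Product length = (reverse-primer end) − (forward-primer start) + 1 = 58 − 11 + 1 = 48 bp.

48 bp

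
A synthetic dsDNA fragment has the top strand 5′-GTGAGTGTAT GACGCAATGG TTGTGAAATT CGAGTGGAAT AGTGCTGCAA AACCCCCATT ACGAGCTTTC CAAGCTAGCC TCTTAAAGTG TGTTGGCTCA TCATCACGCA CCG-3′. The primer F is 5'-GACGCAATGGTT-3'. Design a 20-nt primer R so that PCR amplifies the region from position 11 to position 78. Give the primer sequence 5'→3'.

5'-CTAGCTTGGAAAGCTCGTAA-3'

The product's 3' end on the top strand is position 78.
The reverse primer anneals to the top strand over positions 59–78, i.e. to TTACGAGCTTTCCAAGCTAG.
Its sequence written 5'→3' is the reverse complement: CTAGCTTGGAAAGCTCGTAA.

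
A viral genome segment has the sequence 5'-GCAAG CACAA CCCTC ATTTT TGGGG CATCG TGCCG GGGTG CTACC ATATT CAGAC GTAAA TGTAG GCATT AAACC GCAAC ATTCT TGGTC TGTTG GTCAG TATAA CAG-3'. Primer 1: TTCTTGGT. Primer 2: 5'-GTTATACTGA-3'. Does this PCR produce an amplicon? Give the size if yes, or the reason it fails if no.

Primer 1 (TTCTTGGT) matches the top strand at positions 82–89; it acts as a forward primer.
Primer 2's reverse complement is TCAGTATAAC, matching the top strand at positions 97–106; it acts as a reverse primer.
The 3' ends face each other across positions 82–106, giving a 25 bp product.

Yes — a 25 bp product.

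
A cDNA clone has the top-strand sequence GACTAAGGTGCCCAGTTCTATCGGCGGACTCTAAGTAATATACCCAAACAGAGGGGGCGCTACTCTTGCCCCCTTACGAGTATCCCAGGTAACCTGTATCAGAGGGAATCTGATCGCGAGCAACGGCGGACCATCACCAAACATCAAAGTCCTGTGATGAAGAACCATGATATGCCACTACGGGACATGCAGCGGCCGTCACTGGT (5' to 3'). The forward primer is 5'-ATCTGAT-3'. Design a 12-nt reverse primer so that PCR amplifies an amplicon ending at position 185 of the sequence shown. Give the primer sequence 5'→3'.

5'-TCCCGTAGTGGC-3'

The forward primer binds at positions 108–114; the product's 3' end on the top strand is position 185.
The reverse primer anneals to the top strand over positions 174–185, i.e. to GCCACTACGGGA.
Its sequence written 5'→3' is the reverse complement: TCCCGTAGTGGC.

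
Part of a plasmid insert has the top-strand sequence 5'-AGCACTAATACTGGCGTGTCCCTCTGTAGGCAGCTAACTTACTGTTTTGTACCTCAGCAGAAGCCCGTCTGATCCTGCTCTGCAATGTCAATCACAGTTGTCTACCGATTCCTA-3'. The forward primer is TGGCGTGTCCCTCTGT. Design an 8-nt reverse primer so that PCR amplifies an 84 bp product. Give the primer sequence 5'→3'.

5'-GTGATTGA-3'

The forward primer binds at positions 12–27, so an 84 bp product ends at position 12 + 84 − 1 = 95.
The reverse primer anneals to the top strand over positions 88–95, i.e. to TCAATCAC.
Its sequence written 5'→3' is the reverse complement: GTGATTGA.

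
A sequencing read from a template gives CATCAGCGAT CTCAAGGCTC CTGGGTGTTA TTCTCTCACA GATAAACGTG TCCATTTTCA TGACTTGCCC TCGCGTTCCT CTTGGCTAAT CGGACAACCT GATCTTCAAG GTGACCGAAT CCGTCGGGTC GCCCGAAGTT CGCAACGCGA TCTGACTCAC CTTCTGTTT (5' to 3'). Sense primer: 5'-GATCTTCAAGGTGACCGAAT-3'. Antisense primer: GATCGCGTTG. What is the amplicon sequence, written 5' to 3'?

Scanning the template, GATCTTCAAGGTGACCGAAT occurs at positions 101–120; this primer anneals to the bottom strand there with its 3' end pointing downstream.
Reverse complement of the reverse primer: CAACGCGATC. This occurs on the top strand at positions 143–152.
The product is the template from position 101 through 152 (52 bp).

5'-GATCTTCAAGGTGACCGAATCCGTCGGGTCGCCCGAAGTTCGCAACGCGATC-3'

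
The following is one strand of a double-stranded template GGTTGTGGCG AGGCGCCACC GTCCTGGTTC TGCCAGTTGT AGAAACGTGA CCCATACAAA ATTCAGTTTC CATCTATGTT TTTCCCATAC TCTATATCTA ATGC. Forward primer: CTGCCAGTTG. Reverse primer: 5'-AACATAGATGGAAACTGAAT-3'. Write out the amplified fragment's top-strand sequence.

The forward primer matches the template at positions 30–39.
The reverse primer's reverse complement is ATTCAGTTTCCATCTATGTT, which matches the template at positions 61–80.
The product is the template from position 30 through 80 (51 bp).

5'-CTGCCAGTTGTAGAAACGTGACCCATACAAAATTCAGTTTCCATCTATGTT-3'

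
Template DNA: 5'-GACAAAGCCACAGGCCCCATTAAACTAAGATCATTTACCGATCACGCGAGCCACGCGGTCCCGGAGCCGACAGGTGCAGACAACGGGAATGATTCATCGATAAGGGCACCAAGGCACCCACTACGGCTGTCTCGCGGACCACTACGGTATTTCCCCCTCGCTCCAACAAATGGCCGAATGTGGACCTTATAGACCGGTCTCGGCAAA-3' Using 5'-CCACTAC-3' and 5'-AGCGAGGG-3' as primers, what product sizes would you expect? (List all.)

45 bp, 24 bp

The forward primer CCACTAC matches the top strand at positions 118–124, 139–145.
The reverse primer's reverse complement is CCCTCGCT, matching at positions 155–162.
Each forward site pairs with the reverse site to give a product ending at position 162: sizes 45, 24 bp.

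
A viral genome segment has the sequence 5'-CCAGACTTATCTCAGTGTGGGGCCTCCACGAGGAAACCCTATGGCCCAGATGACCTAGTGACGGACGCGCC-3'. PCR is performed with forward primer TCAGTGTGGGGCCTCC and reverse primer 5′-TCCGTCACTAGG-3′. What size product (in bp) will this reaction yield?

The forward primer matches the template at positions 12–27.
The reverse primer's reverse complement is CCTAGTGACGGA, which matches the template at positions 54–65.
Product length = (reverse-primer end) − (forward-primer start) + 1 = 65 − 12 + 1 = 54 bp.

54 bp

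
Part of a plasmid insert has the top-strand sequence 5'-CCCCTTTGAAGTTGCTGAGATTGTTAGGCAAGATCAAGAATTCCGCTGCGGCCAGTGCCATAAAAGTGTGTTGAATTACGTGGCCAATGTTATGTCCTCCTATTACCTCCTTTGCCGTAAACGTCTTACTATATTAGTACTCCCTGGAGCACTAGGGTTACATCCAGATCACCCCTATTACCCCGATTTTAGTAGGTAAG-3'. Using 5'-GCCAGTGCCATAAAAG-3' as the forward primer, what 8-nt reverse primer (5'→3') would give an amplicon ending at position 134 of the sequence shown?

5'-ATATAGTA-3'

The forward primer binds at positions 51–66; the product's 3' end on the top strand is position 134.
The reverse primer anneals to the top strand over positions 127–134, i.e. to TACTATAT.
Its sequence written 5'→3' is the reverse complement: ATATAGTA.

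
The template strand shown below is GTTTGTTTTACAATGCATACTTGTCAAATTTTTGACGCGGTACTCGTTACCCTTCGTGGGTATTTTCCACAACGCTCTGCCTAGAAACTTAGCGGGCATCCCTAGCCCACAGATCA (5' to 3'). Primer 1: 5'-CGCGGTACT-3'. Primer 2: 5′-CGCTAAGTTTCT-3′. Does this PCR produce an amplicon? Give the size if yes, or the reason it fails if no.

Yes — a 59 bp product.

Primer 1 (CGCGGTACT) matches the top strand at positions 36–44; it acts as a forward primer.
Primer 2's reverse complement is AGAAACTTAGCG, matching the top strand at positions 83–94; it acts as a reverse primer.
The 3' ends face each other across positions 36–94, giving a 59 bp product.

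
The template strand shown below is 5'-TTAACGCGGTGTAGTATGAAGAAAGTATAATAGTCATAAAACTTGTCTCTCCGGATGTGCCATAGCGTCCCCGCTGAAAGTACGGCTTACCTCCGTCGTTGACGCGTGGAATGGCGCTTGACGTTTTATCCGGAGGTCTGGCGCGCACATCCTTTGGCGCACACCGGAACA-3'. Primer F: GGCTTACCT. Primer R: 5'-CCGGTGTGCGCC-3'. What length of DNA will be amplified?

84 bp

Scanning the template, GGCTTACCT occurs at positions 84–92; this primer anneals to the bottom strand there with its 3' end pointing downstream.
The reverse primer's reverse complement is GGCGCACACCGG, which matches the template at positions 156–167.
The product runs from position 84 to position 167, so its length is 167 − 84 + 1 = 84 bp.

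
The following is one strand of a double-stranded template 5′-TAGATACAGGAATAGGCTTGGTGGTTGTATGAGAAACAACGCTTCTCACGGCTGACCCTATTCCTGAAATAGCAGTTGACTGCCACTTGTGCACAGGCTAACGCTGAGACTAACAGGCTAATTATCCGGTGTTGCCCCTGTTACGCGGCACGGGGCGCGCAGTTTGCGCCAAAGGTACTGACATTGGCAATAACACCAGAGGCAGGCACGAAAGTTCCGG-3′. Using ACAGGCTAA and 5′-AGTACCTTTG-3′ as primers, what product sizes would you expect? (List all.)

87 bp, 67 bp

The forward primer ACAGGCTAA matches the top strand at positions 93–101, 113–121.
The reverse primer's reverse complement is CAAAGGTACT, matching at positions 170–179.
Each forward site pairs with the reverse site to give a product ending at position 179: sizes 87, 67 bp.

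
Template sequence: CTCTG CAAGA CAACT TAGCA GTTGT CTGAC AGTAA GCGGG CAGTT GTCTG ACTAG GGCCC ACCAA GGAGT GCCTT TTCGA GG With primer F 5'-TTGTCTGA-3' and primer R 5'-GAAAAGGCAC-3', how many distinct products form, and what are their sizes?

The forward primer TTGTCTGA matches the top strand at positions 22–29, 44–51.
The reverse primer's reverse complement is GTGCCTTTTC, matching at positions 69–78.
Each forward site pairs with the reverse site to give a product ending at position 78: sizes 57, 35 bp.

Two products: 57 bp, 35 bp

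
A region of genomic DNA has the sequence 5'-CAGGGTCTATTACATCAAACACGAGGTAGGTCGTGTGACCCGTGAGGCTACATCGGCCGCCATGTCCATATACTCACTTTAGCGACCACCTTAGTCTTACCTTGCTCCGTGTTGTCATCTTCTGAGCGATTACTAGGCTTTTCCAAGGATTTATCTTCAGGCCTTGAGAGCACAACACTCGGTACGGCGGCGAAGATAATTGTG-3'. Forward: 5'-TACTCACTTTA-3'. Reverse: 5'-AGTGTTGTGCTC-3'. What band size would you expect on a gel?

Scanning the template, TACTCACTTTA occurs at positions 71–81; this primer anneals to the bottom strand there with its 3' end pointing downstream.
Reverse complement of the reverse primer: GAGCACAACACT. This occurs on the top strand at positions 168–179.
The product runs from position 71 to position 179, so its length is 179 − 71 + 1 = 109 bp.

109 bp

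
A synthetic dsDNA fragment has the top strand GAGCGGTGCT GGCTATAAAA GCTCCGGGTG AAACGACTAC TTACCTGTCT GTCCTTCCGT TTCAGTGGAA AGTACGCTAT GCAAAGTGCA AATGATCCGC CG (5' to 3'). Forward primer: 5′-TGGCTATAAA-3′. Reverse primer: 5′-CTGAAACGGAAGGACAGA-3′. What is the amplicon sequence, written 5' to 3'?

Scanning the template, TGGCTATAAA occurs at positions 10–19; this primer anneals to the bottom strand there with its 3' end pointing downstream.
Reverse complement of the reverse primer: TCTGTCCTTCCGTTTCAG. This occurs on the top strand at positions 48–65.
The product is the template from position 10 through 65 (56 bp).

5'-TGGCTATAAAAGCTCCGGGTGAAACGACTACTTACCTGTCTGTCCTTCCGTTTCAG-3'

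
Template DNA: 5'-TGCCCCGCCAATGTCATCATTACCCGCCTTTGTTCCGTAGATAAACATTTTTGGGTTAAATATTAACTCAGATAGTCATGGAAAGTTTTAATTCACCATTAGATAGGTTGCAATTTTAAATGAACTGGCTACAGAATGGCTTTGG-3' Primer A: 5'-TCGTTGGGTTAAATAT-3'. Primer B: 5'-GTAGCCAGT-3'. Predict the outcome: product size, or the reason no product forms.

No product — primer A has no binding site in the template.

Primer A (TCGTTGGGTTAAATAT) does not match the top strand, and its reverse complement ATATTTAACCCAACGA does not match either.
With no annealing site for primer A, no amplification occurs.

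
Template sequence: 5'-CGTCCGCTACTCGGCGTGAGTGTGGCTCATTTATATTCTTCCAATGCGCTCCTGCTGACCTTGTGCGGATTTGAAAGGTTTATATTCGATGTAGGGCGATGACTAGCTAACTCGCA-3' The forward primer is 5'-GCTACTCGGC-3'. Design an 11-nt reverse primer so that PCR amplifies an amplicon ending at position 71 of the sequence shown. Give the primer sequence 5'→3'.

5'-AATCCGCACAA-3'

The forward primer binds at positions 6–15; the product's 3' end on the top strand is position 71.
The reverse primer anneals to the top strand over positions 61–71, i.e. to TTGTGCGGATT.
Its sequence written 5'→3' is the reverse complement: AATCCGCACAA.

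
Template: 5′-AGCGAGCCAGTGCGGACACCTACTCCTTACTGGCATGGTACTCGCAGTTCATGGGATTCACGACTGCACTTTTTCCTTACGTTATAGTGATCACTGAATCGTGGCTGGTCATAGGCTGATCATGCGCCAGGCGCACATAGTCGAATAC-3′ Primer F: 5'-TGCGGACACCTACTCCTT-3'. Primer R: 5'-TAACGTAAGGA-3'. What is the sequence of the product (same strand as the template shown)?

Scanning the template, TGCGGACACCTACTCCTT occurs at positions 11–28; this primer anneals to the bottom strand there with its 3' end pointing downstream.
Reverse complement of the reverse primer: TCCTTACGTTA. This occurs on the top strand at positions 74–84.
The product is the template from position 11 through 84 (74 bp).

5'-TGCGGACACCTACTCCTTACTGGCATGGTACTCGCAGTTCATGGGATTCACGACTGCACTTTTTCCTTACGTTA-3'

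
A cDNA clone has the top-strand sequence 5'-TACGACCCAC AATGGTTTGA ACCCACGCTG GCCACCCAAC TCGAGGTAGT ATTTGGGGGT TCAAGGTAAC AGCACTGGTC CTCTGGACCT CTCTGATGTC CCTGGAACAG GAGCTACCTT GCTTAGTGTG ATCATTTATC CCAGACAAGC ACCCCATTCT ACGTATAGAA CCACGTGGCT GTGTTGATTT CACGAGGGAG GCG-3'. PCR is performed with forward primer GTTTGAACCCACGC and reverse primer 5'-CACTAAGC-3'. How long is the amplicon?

114 bp

Forward primer GTTTGAACCCACGC is found on the top strand at positions 15–28.
The reverse primer's reverse complement is GCTTAGTG, which matches the template at positions 121–128.
The product runs from position 15 to position 128, so its length is 128 − 15 + 1 = 114 bp.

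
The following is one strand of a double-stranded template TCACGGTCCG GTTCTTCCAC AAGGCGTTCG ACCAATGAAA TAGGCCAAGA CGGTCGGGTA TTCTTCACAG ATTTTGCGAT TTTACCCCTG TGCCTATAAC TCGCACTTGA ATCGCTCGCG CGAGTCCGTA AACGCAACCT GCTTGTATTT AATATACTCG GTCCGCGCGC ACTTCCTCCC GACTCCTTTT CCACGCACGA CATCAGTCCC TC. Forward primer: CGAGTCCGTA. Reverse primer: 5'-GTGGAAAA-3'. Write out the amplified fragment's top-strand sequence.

The forward primer matches the template at positions 121–130.
Reverse complement of the reverse primer: TTTTCCAC. This occurs on the top strand at positions 187–194.
The product is the template from position 121 through 194 (74 bp).

5'-CGAGTCCGTAAACGCAACCTGCTTGTATTTAATATACTCGGTCCGCGCGCACTTCCTCCCGACTCCTTTTCCAC-3'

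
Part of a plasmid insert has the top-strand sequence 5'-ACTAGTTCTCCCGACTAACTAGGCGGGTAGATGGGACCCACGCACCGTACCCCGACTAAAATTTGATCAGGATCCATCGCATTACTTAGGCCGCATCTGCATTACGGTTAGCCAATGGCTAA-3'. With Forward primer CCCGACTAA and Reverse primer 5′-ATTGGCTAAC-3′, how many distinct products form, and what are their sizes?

Two products: 107 bp, 66 bp

The forward primer CCCGACTAA matches the top strand at positions 10–18, 51–59.
The reverse primer's reverse complement is GTTAGCCAAT, matching at positions 107–116.
Each forward site pairs with the reverse site to give a product ending at position 116: sizes 107, 66 bp.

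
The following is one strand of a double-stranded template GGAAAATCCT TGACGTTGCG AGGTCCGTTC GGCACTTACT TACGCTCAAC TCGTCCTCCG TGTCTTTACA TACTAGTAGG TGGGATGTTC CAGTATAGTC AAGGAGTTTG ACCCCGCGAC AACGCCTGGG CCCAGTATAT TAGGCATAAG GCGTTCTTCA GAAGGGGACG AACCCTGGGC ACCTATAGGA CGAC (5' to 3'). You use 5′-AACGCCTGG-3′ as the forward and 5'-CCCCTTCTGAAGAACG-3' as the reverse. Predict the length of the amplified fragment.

47 bp

The forward primer matches the template at positions 121–129.
Reverse complement of the reverse primer: CGTTCTTCAGAAGGGG. This occurs on the top strand at positions 152–167.
The product runs from position 121 to position 167, so its length is 167 − 121 + 1 = 47 bp.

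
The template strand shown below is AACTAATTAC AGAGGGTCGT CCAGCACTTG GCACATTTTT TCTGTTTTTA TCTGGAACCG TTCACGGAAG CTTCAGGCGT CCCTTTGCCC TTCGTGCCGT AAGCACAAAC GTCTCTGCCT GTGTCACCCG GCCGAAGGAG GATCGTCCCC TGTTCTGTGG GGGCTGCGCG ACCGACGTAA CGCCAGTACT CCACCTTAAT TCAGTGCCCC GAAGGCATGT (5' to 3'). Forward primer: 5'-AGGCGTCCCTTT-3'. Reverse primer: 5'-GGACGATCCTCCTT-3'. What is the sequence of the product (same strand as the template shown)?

The forward primer matches the template at positions 75–86.
Reverse complement of the reverse primer: AAGGAGGATCGTCC. This occurs on the top strand at positions 135–148.
The product is the template from position 75 through 148 (74 bp).

5'-AGGCGTCCCTTTGCCCTTCGTGCCGTAAGCACAAACGTCTCTGCCTGTGTCACCCGGCCGAAGGAGGATCGTCC-3'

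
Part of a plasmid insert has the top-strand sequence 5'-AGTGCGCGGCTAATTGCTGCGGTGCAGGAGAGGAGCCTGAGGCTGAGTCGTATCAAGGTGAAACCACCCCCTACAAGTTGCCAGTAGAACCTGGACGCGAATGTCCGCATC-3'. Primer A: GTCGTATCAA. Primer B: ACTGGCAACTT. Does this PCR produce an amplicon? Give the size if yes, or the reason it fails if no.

Yes — a 39 bp product.

Primer A (GTCGTATCAA) matches the top strand at positions 47–56; it acts as a forward primer.
Primer B's reverse complement is AAGTTGCCAGT, matching the top strand at positions 75–85; it acts as a reverse primer.
The 3' ends face each other across positions 47–85, giving a 39 bp product.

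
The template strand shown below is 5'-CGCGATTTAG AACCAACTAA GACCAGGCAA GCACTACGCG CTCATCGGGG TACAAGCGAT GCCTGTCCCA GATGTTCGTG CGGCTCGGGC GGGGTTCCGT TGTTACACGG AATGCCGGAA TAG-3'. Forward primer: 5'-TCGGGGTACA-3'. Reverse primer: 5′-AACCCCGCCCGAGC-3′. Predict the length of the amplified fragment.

52 bp

Scanning the template, TCGGGGTACA occurs at positions 45–54; this primer anneals to the bottom strand there with its 3' end pointing downstream.
Taking the reverse complement of AACCCCGCCCGAGC gives GCTCGGGCGGGGTT, found at positions 83–96 on the template; the primer anneals here to the top strand with its 3' end pointing upstream.
Product length = (reverse-primer end) − (forward-primer start) + 1 = 96 − 45 + 1 = 52 bp.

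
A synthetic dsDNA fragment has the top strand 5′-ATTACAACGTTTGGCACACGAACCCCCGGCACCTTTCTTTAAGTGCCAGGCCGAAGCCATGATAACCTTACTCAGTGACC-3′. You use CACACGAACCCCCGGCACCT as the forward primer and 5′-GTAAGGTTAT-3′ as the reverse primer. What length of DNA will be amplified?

57 bp

The forward primer matches the template at positions 15–34.
Taking the reverse complement of GTAAGGTTAT gives ATAACCTTAC, found at positions 62–71 on the template; the primer anneals here to the top strand with its 3' end pointing upstream.
The product runs from position 15 to position 71, so its length is 71 − 15 + 1 = 57 bp.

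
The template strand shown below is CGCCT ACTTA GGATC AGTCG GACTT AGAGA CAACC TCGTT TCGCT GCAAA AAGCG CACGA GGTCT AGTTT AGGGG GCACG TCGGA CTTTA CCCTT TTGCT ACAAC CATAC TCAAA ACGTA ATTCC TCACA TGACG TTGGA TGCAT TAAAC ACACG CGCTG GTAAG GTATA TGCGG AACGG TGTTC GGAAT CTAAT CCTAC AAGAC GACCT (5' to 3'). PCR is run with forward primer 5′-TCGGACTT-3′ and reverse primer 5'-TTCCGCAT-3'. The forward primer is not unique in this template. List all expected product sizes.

The forward primer TCGGACTT matches the top strand at positions 18–25, 81–88.
The reverse primer's reverse complement is ATGCGGAA, matching at positions 170–177.
Each forward site pairs with the reverse site to give a product ending at position 177: sizes 160, 97 bp.

160 bp, 97 bp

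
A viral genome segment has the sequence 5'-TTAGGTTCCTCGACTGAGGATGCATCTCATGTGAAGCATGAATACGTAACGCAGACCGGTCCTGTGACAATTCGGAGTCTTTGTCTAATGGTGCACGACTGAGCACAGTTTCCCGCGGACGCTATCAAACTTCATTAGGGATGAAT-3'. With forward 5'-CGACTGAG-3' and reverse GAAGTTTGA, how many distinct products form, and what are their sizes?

The forward primer CGACTGAG matches the top strand at positions 11–18, 96–103.
The reverse primer's reverse complement is TCAAACTTC, matching at positions 125–133.
Each forward site pairs with the reverse site to give a product ending at position 133: sizes 123, 38 bp.

Two products: 123 bp, 38 bp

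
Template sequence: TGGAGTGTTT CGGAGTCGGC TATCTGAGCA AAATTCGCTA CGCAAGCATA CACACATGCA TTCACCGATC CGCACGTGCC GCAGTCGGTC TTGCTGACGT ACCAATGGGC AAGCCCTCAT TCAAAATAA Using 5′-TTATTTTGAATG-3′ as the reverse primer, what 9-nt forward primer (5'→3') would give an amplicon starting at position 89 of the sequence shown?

5'-TCTTGCTGA-3'

The reverse primer's reverse complement CATTCAAAATAA matches the template at positions 118–129; the product starts at position 89.
The forward primer is identical to the top strand over positions 89–97: TCTTGCTGA.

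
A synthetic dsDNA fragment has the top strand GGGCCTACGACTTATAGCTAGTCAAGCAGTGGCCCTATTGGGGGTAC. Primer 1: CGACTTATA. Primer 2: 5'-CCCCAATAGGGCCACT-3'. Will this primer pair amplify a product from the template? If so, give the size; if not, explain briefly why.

Yes — a 36 bp product.

Primer 1 (CGACTTATA) matches the top strand at positions 8–16; it acts as a forward primer.
Primer 2's reverse complement is AGTGGCCCTATTGGGG, matching the top strand at positions 28–43; it acts as a reverse primer.
The 3' ends face each other across positions 8–43, giving a 36 bp product.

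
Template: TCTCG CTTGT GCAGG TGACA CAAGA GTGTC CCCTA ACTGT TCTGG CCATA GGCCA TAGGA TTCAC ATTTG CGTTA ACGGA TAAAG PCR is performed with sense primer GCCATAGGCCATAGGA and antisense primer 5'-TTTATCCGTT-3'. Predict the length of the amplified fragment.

Forward primer GCCATAGGCCATAGGA is found on the top strand at positions 45–60.
Taking the reverse complement of TTTATCCGTT gives AACGGATAAA, found at positions 75–84 on the template; the primer anneals here to the top strand with its 3' end pointing upstream.
The product runs from position 45 to position 84, so its length is 84 − 45 + 1 = 40 bp.

40 bp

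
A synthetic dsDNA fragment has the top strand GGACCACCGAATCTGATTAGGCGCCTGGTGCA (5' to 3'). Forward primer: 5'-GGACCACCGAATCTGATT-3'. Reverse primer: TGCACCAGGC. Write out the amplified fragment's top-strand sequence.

5'-GGACCACCGAATCTGATTAGGCGCCTGGTGCA-3'

Scanning the template, GGACCACCGAATCTGATT occurs at positions 1–18; this primer anneals to the bottom strand there with its 3' end pointing downstream.
The reverse primer's reverse complement is GCCTGGTGCA, which matches the template at positions 23–32.
The product is the template from position 1 through 32 (32 bp).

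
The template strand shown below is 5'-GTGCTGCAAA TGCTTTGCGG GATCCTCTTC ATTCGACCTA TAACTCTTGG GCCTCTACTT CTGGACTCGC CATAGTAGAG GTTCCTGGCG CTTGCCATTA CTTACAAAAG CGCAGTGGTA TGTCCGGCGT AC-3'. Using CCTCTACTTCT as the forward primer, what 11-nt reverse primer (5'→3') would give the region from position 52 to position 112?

5'-CGCTTTTGTAA-3'

The product's 3' end on the top strand is position 112.
The reverse primer anneals to the top strand over positions 102–112, i.e. to TTACAAAAGCG.
Its sequence written 5'→3' is the reverse complement: CGCTTTTGTAA.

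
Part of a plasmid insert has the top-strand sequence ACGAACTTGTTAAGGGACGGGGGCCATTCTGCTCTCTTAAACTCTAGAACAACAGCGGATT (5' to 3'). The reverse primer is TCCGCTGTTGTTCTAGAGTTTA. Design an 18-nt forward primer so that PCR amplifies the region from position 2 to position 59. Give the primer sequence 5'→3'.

The reverse primer's reverse complement TAAACTCTAGAACAACAGCGGA matches the template at positions 38–59; the product starts at position 2.
The forward primer is identical to the top strand over positions 2–19: CGAACTTGTTAAGGGACG.

5'-CGAACTTGTTAAGGGACG-3'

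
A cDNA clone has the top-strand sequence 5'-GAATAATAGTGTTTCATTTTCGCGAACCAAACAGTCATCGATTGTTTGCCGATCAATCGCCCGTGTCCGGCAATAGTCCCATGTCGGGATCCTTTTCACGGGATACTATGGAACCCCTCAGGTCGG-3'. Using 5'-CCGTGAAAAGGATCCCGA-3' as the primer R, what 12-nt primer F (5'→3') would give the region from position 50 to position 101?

The reverse primer's reverse complement TCGGGATCCTTTTCACGG matches the template at positions 84–101; the product starts at position 50.
The forward primer is identical to the top strand over positions 50–61: CGATCAATCGCC.

5'-CGATCAATCGCC-3'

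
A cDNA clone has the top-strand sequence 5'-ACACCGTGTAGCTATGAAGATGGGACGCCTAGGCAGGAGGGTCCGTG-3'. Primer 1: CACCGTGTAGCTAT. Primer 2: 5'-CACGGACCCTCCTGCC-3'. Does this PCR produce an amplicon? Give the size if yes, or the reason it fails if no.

Primer 1 (CACCGTGTAGCTAT) matches the top strand at positions 2–15; it acts as a forward primer.
Primer 2's reverse complement is GGCAGGAGGGTCCGTG, matching the top strand at positions 32–47; it acts as a reverse primer.
The 3' ends face each other across positions 2–47, giving a 46 bp product.

Yes — a 46 bp product.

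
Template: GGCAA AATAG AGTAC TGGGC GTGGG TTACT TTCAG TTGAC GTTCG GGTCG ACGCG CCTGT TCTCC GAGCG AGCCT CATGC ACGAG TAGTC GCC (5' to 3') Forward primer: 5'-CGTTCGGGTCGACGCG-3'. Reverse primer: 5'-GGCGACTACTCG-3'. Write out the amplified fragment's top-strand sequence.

5'-CGTTCGGGTCGACGCGCCTGTTCTCCGAGCGAGCCTCATGCACGAGTAGTCGCC-3'

Scanning the template, CGTTCGGGTCGACGCG occurs at positions 40–55; this primer anneals to the bottom strand there with its 3' end pointing downstream.
Taking the reverse complement of GGCGACTACTCG gives CGAGTAGTCGCC, found at positions 82–93 on the template; the primer anneals here to the top strand with its 3' end pointing upstream.
The product is the template from position 40 through 93 (54 bp).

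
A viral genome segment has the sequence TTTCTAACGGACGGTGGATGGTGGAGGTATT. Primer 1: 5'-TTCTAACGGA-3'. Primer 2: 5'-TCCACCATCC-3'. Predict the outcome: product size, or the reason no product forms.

Yes — a 24 bp product.

Primer 1 (TTCTAACGGA) matches the top strand at positions 2–11; it acts as a forward primer.
Primer 2's reverse complement is GGATGGTGGA, matching the top strand at positions 16–25; it acts as a reverse primer.
The 3' ends face each other across positions 2–25, giving a 24 bp product.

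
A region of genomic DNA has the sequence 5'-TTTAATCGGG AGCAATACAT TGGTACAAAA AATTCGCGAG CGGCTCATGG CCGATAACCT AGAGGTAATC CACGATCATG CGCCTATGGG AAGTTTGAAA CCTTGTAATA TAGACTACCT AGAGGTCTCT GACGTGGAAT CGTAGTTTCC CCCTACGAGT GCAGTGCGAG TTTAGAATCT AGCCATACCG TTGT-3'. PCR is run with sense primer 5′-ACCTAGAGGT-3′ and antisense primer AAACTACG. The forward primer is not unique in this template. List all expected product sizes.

92 bp, 32 bp

The forward primer ACCTAGAGGT matches the top strand at positions 57–66, 117–126.
The reverse primer's reverse complement is CGTAGTTT, matching at positions 141–148.
Each forward site pairs with the reverse site to give a product ending at position 148: sizes 92, 32 bp.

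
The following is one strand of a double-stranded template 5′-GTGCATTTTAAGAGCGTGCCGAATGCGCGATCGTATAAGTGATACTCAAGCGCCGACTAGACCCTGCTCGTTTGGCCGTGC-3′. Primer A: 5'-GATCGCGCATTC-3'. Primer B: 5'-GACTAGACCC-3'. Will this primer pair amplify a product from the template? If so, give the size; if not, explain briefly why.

No product — the primers' 3' ends point away from each other.

Primer A (GATCGCGCATTC) has reverse complement GAATGCGCGATC, which matches the top strand at positions 21–32; primer A anneals to the top strand there with its 3' end pointing upstream toward position 21.
Primer B (GACTAGACCC) matches the top strand directly at positions 55–64; it anneals to the bottom strand with its 3' end pointing downstream toward position 64.
The 3' ends diverge (primer A extends toward position 1, primer B toward position 81), so the primers never converge on a shared product.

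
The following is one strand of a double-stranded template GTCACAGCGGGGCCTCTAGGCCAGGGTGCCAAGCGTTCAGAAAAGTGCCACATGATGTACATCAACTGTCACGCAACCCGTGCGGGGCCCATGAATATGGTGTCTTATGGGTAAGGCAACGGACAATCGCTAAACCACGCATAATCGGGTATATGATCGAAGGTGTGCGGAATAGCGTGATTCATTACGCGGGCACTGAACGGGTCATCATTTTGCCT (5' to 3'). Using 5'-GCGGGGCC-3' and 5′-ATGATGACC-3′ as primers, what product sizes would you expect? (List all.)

The forward primer GCGGGGCC matches the top strand at positions 7–14, 82–89.
The reverse primer's reverse complement is GGTCATCAT, matching at positions 203–211.
Each forward site pairs with the reverse site to give a product ending at position 211: sizes 205, 130 bp.

205 bp, 130 bp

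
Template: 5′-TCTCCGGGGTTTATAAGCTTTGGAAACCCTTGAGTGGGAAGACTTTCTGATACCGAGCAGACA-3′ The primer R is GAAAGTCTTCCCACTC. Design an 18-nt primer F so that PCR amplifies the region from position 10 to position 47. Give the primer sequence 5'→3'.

5'-TTTATAAGCTTTGGAAAC-3'

The reverse primer's reverse complement GAGTGGGAAGACTTTC matches the template at positions 32–47; the product starts at position 10.
The forward primer is identical to the top strand over positions 10–27: TTTATAAGCTTTGGAAAC.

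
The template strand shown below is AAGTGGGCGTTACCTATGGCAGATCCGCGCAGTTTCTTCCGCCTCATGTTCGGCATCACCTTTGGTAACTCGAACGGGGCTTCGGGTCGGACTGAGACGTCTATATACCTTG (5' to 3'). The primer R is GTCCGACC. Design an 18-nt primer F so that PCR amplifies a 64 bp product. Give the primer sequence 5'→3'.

The reverse primer's reverse complement GGTCGGAC matches the template at positions 85–92, so the product ends at position 92.
A 64 bp product then starts at position 92 − 64 + 1 = 29.
The forward primer is identical to the top strand there: GCAGTTTCTTCCGCCTCA.

5'-GCAGTTTCTTCCGCCTCA-3'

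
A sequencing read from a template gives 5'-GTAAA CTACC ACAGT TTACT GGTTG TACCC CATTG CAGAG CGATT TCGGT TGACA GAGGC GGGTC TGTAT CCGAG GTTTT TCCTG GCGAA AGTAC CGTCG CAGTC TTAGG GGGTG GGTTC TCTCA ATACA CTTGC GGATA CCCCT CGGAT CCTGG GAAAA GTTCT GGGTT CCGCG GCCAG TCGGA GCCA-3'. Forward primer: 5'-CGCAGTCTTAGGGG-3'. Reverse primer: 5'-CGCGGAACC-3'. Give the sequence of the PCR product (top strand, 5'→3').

Forward primer CGCAGTCTTAGGGG is found on the top strand at positions 99–112.
Reverse complement of the reverse primer: GGTTCCGCG. This occurs on the top strand at positions 167–175.
The product is the template from position 99 through 175 (77 bp).

5'-CGCAGTCTTAGGGGGTGGGTTCTCTCAATACACTTGCGGATACCCCTCGGATCCTGGGAAAAGTTCTGGGTTCCGCG-3'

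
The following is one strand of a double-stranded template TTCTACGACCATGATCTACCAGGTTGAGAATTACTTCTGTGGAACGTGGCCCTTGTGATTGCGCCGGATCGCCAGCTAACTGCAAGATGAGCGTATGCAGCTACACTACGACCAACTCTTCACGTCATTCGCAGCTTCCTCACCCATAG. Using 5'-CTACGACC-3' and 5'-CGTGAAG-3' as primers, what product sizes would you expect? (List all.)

122 bp, 19 bp

The forward primer CTACGACC matches the top strand at positions 3–10, 106–113.
The reverse primer's reverse complement is CTTCACG, matching at positions 118–124.
Each forward site pairs with the reverse site to give a product ending at position 124: sizes 122, 19 bp.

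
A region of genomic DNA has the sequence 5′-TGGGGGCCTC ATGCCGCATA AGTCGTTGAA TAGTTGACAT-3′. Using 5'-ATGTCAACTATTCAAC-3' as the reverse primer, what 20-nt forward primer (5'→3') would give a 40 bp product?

5'-TGGGGGCCTCATGCCGCATA-3'

The reverse primer's reverse complement GTTGAATAGTTGACAT matches the template at positions 25–40, so the product ends at position 40.
A 40 bp product then starts at position 40 − 40 + 1 = 1.
The forward primer is identical to the top strand there: TGGGGGCCTCATGCCGCATA.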